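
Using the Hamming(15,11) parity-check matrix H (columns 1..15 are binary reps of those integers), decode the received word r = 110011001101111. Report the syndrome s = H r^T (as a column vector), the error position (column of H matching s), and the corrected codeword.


s = (0, 0, 1, 1)^T, error position = 3, corrected codeword c = 111011001101111

Compute s = H r^T mod 2 one row at a time:
  s_1 = 0 + 1 + 1 + 0 + 1 + 1 + 1 + 1 = 6 ≡ 0 (mod 2).
  s_2 = 0 + 1 + 1 + 0 + 1 + 1 + 1 + 1 = 6 ≡ 0 (mod 2).
  s_3 = 1 + 0 + 1 + 0 + 1 + 0 + 1 + 1 = 5 ≡ 1 (mod 2).
  s_4 = 1 + 0 + 1 + 0 + 1 + 0 + 1 + 1 = 5 ≡ 1 (mod 2).
s = (0, 0, 1, 1)^T — this equals column 3 of H (binary 0011), so error is at position 3.
Correct: flip bit 3 of r = 110011001101111 to get c = 111011001101111.


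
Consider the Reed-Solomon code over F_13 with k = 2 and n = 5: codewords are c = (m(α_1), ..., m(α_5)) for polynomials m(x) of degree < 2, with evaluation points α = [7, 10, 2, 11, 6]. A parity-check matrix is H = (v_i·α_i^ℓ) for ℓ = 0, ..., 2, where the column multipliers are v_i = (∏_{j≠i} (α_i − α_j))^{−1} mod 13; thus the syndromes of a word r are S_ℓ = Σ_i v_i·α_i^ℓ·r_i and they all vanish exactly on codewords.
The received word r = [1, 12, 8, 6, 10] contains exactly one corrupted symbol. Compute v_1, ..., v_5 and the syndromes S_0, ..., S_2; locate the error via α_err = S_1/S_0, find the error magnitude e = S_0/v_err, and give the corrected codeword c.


S = (11, 12, 6), error at position 1, error magnitude e = 10, c = [4, 12, 8, 6, 10].

Step 1: column multipliers v_i = (∏_{j≠i}(α_i − α_j))^{−1} mod 13.
  i = 1 (α = 7): (7−10)(7−2)(7−11)(7−6) = (−3)·5·(−4)·1 = 60 ≡ 8, so v_1 = 8^{−1} = 5 (mod 13).
  i = 2 (α = 10): (10−7)(10−2)(10−11)(10−6) = 3·8·(−1)·4 = −96 ≡ 8, so v_2 = 8^{−1} = 5 (mod 13).
  i = 3 (α = 2): (2−7)(2−10)(2−11)(2−6) = (−5)·(−8)·(−9)·(−4) = 1440 ≡ 10, so v_3 = 10^{−1} = 4 (mod 13).
  i = 4 (α = 11): (11−7)(11−10)(11−2)(11−6) = 4·1·9·5 = 180 ≡ 11, so v_4 = 11^{−1} = 6 (mod 13).
  i = 5 (α = 6): (6−7)(6−10)(6−2)(6−11) = (−1)·(−4)·4·(−5) = −80 ≡ 11, so v_5 = 11^{−1} = 6 (mod 13).
  v = [5, 5, 4, 6, 6].
Step 2: syndromes of r = [1, 12, 8, 6, 10] (all sums mod 13).
  S_0 = Σ v_i r_i = 5·1 + 5·12 + 4·8 + 6·6 + 6·10 = 193 ≡ 11.
  S_1 = Σ v_i α_i r_i = 5·7·1 + 5·10·12 + 4·2·8 + 6·11·6 + 6·6·10 = 1455 ≡ 12.
  α_i^2 mod 13 = [10, 9, 4, 4, 10].
  S_2 = Σ v_i α_i^2 r_i = 5·10·1 + 5·9·12 + 4·4·8 + 6·4·6 + 6·10·10 = 1462 ≡ 6.
  S = (11, 12, 6) ≠ 0, so r is not a codeword (an error is present).
Step 3: locate the error. For a single error e at position i, S_ℓ = v_i·e·α_i^ℓ, so α_err = S_1/S_0.
  S_0^{−1} = 11^{−1} = 6 (mod 13), so α_err = 12·6 = 72 ≡ 7 = α_1. Error position i = 1.
  Consistency check: S_2/S_1 = 6·12 = 72 ≡ 7 = α_err ✓ (single-error assumption holds).
Step 4: error magnitude e = S_0/v_1 = S_0·∏_{j≠1}(α_1 − α_j) = 11·8 = 88 ≡ 10 (mod 13).
Step 5: correct position 1: c_1 = r_1 − e = 1 − 10 ≡ 4 (mod 13). Hence c = [4, 12, 8, 6, 10].
  Check: interpolating c through the α_i gives m(x) = 7 + 7·x (degree < 2) with m(α_i) = c_i for every i, so c is indeed a codeword.


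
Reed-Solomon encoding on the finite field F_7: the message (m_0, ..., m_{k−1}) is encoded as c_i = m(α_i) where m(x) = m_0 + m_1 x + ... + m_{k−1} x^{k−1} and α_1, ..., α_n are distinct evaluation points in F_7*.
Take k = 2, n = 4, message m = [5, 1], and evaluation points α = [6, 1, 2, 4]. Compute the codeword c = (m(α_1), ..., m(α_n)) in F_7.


c = [4, 6, 0, 2]

Message polynomial: m(x) = 5 + 1·x (mod 7).
For each evaluation point α_i, compute m(α_i) mod 7:
  α_1 = 6: Horner steps 1 → 4, so m(6) = 4.
  α_2 = 1: Horner steps 1 → 6, so m(1) = 6.
  α_3 = 2: Horner steps 1 → 0, so m(2) = 0.
  α_4 = 4: Horner steps 1 → 2, so m(4) = 2.
Codeword c = [4, 6, 0, 2] ∈ F_7^4.


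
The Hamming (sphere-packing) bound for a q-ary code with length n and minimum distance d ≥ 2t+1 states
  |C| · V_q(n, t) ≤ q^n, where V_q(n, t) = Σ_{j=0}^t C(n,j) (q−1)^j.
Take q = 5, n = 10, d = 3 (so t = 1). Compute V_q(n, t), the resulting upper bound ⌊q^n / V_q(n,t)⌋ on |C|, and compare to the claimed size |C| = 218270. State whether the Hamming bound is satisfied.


V_q(n, t) = 41, q^n = 9765625, Hamming bound = 238185, |C| = 218270 ≤ bound (satisfied).

Step 1: Compute V_q(n, t) = Σ_{j=0}^1 C(n, j) (q−1)^j.
  j = 0: C(10,0)·(4)^0 = 1·1 = 1.
  j = 1: C(10,1)·(4)^1 = 10·4 = 40.
  V_q(n, t) = 1 + 40 = 41.
Step 2: q^n = 5^10 = 9765625.
Step 3: Hamming bound ⌊q^n / V_q(n,t)⌋ = ⌊9765625/41⌋ = 238185.
Step 4: Compare |C| = 218270 to 238185: satisfied.
The claimed |C| lies below the Hamming bound.


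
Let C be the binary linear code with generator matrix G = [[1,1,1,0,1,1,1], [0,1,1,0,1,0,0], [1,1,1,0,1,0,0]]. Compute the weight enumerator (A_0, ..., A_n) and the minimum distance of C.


Weight distribution: A_0 = 1, A_1 = 1, A_2 = 1, A_3 = 2, A_4 = 1, A_5 = 1, A_6 = 1. Minimum distance d = 1.

Enumerate all 2^3 = 8 messages m ∈ F_2^3.
For each, compute codeword c = mG in F_2^7, then tally its weight.
  m = 000 → c = 0000000, weight = 0.
  m = 100 → c = 1110111, weight = 6.
  m = 010 → c = 0110100, weight = 3.
  m = 110 → c = 1000011, weight = 3.
  m = 001 → c = 1110100, weight = 4.
  m = 101 → c = 0000011, weight = 2.
  m = 011 → c = 1000000, weight = 1.
  m = 111 → c = 0110111, weight = 5.
Tally weights:
  weight 0: 1 codewords.
  weight 1: 1 codewords.
  weight 2: 1 codewords.
  weight 3: 2 codewords.
  weight 4: 1 codewords.
  weight 5: 1 codewords.
  weight 6: 1 codewords.
Minimum distance d = smallest w > 0 with A_w > 0 = 1.
Sanity: Σ A_w = 8 = 2^3 = 8 ✓.


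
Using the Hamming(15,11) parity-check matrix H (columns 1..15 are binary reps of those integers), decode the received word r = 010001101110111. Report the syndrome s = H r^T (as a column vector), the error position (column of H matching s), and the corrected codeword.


s = (0, 1, 1, 1)^T, error position = 7, corrected codeword c = 010001001110111

Compute s = H r^T mod 2 one row at a time:
  s_1 = 0 + 1 + 1 + 1 + 0 + 1 + 1 + 1 = 6 ≡ 0 (mod 2).
  s_2 = 0 + 0 + 1 + 1 + 0 + 1 + 1 + 1 = 5 ≡ 1 (mod 2).
  s_3 = 1 + 0 + 1 + 1 + 1 + 1 + 1 + 1 = 7 ≡ 1 (mod 2).
  s_4 = 0 + 0 + 0 + 1 + 1 + 1 + 1 + 1 = 5 ≡ 1 (mod 2).
s = (0, 1, 1, 1)^T — this equals column 7 of H (binary 0111), so error is at position 7.
Correct: flip bit 7 of r = 010001101110111 to get c = 010001001110111.


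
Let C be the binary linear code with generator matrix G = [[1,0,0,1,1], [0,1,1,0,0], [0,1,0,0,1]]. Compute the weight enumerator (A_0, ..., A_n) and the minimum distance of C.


Weight distribution: A_0 = 1, A_2 = 3, A_3 = 3, A_5 = 1. Minimum distance d = 2.

Enumerate all 2^3 = 8 messages m ∈ F_2^3.
For each, compute codeword c = mG in F_2^5, then tally its weight.
  m = 000 → c = 00000, weight = 0.
  m = 100 → c = 10011, weight = 3.
  m = 010 → c = 01100, weight = 2.
  m = 110 → c = 11111, weight = 5.
  m = 001 → c = 01001, weight = 2.
  m = 101 → c = 11010, weight = 3.
  m = 011 → c = 00101, weight = 2.
  m = 111 → c = 10110, weight = 3.
Tally weights:
  weight 0: 1 codewords.
  weight 2: 3 codewords.
  weight 3: 3 codewords.
  weight 5: 1 codewords.
Minimum distance d = smallest w > 0 with A_w > 0 = 2.
Sanity: Σ A_w = 8 = 2^3 = 8 ✓.


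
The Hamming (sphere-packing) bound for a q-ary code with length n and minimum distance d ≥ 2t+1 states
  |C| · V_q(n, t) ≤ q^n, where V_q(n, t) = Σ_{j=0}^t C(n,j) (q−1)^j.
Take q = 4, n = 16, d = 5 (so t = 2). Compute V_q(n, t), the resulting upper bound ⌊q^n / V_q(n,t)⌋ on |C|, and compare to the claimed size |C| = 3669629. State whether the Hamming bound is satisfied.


V_q(n, t) = 1129, q^n = 4294967296, Hamming bound = 3804222, |C| = 3669629 ≤ bound (satisfied).

Step 1: Compute V_q(n, t) = Σ_{j=0}^2 C(n, j) (q−1)^j.
  j = 0: C(16,0)·(3)^0 = 1·1 = 1.
  j = 1: C(16,1)·(3)^1 = 16·3 = 48.
  j = 2: C(16,2)·(3)^2 = 120·9 = 1080.
  V_q(n, t) = 1 + 48 + 1080 = 1129.
Step 2: q^n = 4^16 = 4294967296.
Step 3: Hamming bound ⌊q^n / V_q(n,t)⌋ = ⌊4294967296/1129⌋ = 3804222.
Step 4: Compare |C| = 3669629 to 3804222: satisfied.
The claimed |C| lies below the Hamming bound.


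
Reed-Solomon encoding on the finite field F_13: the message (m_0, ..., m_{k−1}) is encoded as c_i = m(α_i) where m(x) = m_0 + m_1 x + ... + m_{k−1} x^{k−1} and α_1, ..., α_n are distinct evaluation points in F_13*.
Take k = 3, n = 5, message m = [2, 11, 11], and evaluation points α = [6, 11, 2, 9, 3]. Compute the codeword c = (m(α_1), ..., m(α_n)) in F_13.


c = [9, 11, 3, 4, 4]

Message polynomial: m(x) = 2 + 11·x + 11·x^2 (mod 13).
For each evaluation point α_i, compute m(α_i) mod 13:
  α_1 = 6: Horner steps 11 → 12 → 9, so m(6) = 9.
  α_2 = 11: Horner steps 11 → 2 → 11, so m(11) = 11.
  α_3 = 2: Horner steps 11 → 7 → 3, so m(2) = 3.
  α_4 = 9: Horner steps 11 → 6 → 4, so m(9) = 4.
  α_5 = 3: Horner steps 11 → 5 → 4, so m(3) = 4.
Codeword c = [9, 11, 3, 4, 4] ∈ F_13^5.


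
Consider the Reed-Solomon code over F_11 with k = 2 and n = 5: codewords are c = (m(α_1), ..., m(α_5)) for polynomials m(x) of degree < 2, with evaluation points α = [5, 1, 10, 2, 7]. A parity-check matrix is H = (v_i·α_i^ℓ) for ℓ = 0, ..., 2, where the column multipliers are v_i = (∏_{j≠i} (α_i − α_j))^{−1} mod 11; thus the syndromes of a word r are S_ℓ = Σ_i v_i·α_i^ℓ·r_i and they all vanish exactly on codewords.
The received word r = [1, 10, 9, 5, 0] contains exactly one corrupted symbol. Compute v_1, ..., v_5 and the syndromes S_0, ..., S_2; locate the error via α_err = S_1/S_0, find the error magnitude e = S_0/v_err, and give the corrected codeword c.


S = (6, 9, 8), error at position 5, error magnitude e = 9, c = [1, 10, 9, 5, 2].

Step 1: column multipliers v_i = (∏_{j≠i}(α_i − α_j))^{−1} mod 11.
  i = 1 (α = 5): (5−1)(5−10)(5−2)(5−7) = 4·(−5)·3·(−2) = 120 ≡ 10, so v_1 = 10^{−1} = 10 (mod 11).
  i = 2 (α = 1): (1−5)(1−10)(1−2)(1−7) = (−4)·(−9)·(−1)·(−6) = 216 ≡ 7, so v_2 = 7^{−1} = 8 (mod 11).
  i = 3 (α = 10): (10−5)(10−1)(10−2)(10−7) = 5·9·8·3 = 1080 ≡ 2, so v_3 = 2^{−1} = 6 (mod 11).
  i = 4 (α = 2): (2−5)(2−1)(2−10)(2−7) = (−3)·1·(−8)·(−5) = −120 ≡ 1, so v_4 = 1^{−1} = 1 (mod 11).
  i = 5 (α = 7): (7−5)(7−1)(7−10)(7−2) = 2·6·(−3)·5 = −180 ≡ 7, so v_5 = 7^{−1} = 8 (mod 11).
  v = [10, 8, 6, 1, 8].
Step 2: syndromes of r = [1, 10, 9, 5, 0] (all sums mod 11).
  S_0 = Σ v_i r_i = 10·1 + 8·10 + 6·9 + 1·5 + 8·0 = 149 ≡ 6.
  S_1 = Σ v_i α_i r_i = 10·5·1 + 8·1·10 + 6·10·9 + 1·2·5 + 8·7·0 = 680 ≡ 9.
  α_i^2 mod 11 = [3, 1, 1, 4, 5].
  S_2 = Σ v_i α_i^2 r_i = 10·3·1 + 8·1·10 + 6·1·9 + 1·4·5 + 8·5·0 = 184 ≡ 8.
  S = (6, 9, 8) ≠ 0, so r is not a codeword (an error is present).
Step 3: locate the error. For a single error e at position i, S_ℓ = v_i·e·α_i^ℓ, so α_err = S_1/S_0.
  S_0^{−1} = 6^{−1} = 2 (mod 11), so α_err = 9·2 = 18 ≡ 7 = α_5. Error position i = 5.
  Consistency check: S_2/S_1 = 8·5 = 40 ≡ 7 = α_err ✓ (single-error assumption holds).
Step 4: error magnitude e = S_0/v_5 = S_0·∏_{j≠5}(α_5 − α_j) = 6·7 = 42 ≡ 9 (mod 11).
Step 5: correct position 5: c_5 = r_5 − e = 0 − 9 ≡ 2 (mod 11). Hence c = [1, 10, 9, 5, 2].
  Check: interpolating c through the α_i gives m(x) = 4 + 6·x (degree < 2) with m(α_i) = c_i for every i, so c is indeed a codeword.


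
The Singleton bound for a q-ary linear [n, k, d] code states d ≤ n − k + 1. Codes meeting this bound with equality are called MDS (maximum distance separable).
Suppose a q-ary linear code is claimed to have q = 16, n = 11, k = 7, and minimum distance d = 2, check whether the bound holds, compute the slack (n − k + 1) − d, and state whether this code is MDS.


Singleton RHS = n − k + 1 = 5, slack = 3, bound satisfied, not MDS.

Singleton bound: d ≤ n − k + 1.
Here n = 11, k = 7, so n − k + 1 = 5.
Given d = 2, check d ≤ 5: YES.
Slack = (n − k + 1) − d = 3.
The code is NOT MDS (slack = 3 > 0).
Description: the claimed parameters are [11, 7, 2]_16; such a code would be non-MDS.


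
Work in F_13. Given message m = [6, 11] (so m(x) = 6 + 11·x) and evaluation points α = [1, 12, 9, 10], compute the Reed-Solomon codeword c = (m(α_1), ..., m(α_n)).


c = [4, 8, 1, 12]

Message polynomial: m(x) = 6 + 11·x (mod 13).
For each evaluation point α_i, compute m(α_i) mod 13:
  α_1 = 1: Horner steps 11 → 4, so m(1) = 4.
  α_2 = 12: Horner steps 11 → 8, so m(12) = 8.
  α_3 = 9: Horner steps 11 → 1, so m(9) = 1.
  α_4 = 10: Horner steps 11 → 12, so m(10) = 12.
Codeword c = [4, 8, 1, 12] ∈ F_13^4.


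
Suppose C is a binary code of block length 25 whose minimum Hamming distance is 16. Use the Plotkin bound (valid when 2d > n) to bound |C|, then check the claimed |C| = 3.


Plotkin bound M ≤ 4; given |C| = 3 ≤ bound (satisfied).

Check applicability: 2d = 32, n = 25.
2d − n = 7 > 0, so Plotkin applies.
Compute d/(2d−n) = 16/7 ≈ 2.2857.
⌊d/(2d−n)⌋ = 2.
Plotkin bound: M ≤ 2·2 = 4.
Given |C| = 3, check: satisfied.
This |C| is below the Plotkin bound.


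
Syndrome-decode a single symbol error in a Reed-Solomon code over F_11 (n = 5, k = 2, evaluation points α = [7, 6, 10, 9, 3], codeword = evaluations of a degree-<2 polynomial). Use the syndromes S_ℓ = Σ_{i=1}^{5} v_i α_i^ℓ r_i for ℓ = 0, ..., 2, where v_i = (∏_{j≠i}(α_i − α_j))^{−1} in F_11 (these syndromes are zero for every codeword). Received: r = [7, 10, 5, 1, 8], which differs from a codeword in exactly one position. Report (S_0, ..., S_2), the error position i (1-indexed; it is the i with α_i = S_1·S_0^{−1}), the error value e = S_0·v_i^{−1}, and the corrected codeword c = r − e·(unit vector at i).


S = (1, 10, 1), error at position 3, error magnitude e = 7, c = [7, 10, 9, 1, 8].

Step 1: column multipliers v_i = (∏_{j≠i}(α_i − α_j))^{−1} mod 11.
  i = 1 (α = 7): (7−6)(7−10)(7−9)(7−3) = 1·(−3)·(−2)·4 = 24 ≡ 2, so v_1 = 2^{−1} = 6 (mod 11).
  i = 2 (α = 6): (6−7)(6−10)(6−9)(6−3) = (−1)·(−4)·(−3)·3 = −36 ≡ 8, so v_2 = 8^{−1} = 7 (mod 11).
  i = 3 (α = 10): (10−7)(10−6)(10−9)(10−3) = 3·4·1·7 = 84 ≡ 7, so v_3 = 7^{−1} = 8 (mod 11).
  i = 4 (α = 9): (9−7)(9−6)(9−10)(9−3) = 2·3·(−1)·6 = −36 ≡ 8, so v_4 = 8^{−1} = 7 (mod 11).
  i = 5 (α = 3): (3−7)(3−6)(3−10)(3−9) = (−4)·(−3)·(−7)·(−6) = 504 ≡ 9, so v_5 = 9^{−1} = 5 (mod 11).
  v = [6, 7, 8, 7, 5].
Step 2: syndromes of r = [7, 10, 5, 1, 8] (all sums mod 11).
  S_0 = Σ v_i r_i = 6·7 + 7·10 + 8·5 + 7·1 + 5·8 = 199 ≡ 1.
  S_1 = Σ v_i α_i r_i = 6·7·7 + 7·6·10 + 8·10·5 + 7·9·1 + 5·3·8 = 1297 ≡ 10.
  α_i^2 mod 11 = [5, 3, 1, 4, 9].
  S_2 = Σ v_i α_i^2 r_i = 6·5·7 + 7·3·10 + 8·1·5 + 7·4·1 + 5·9·8 = 848 ≡ 1.
  S = (1, 10, 1) ≠ 0, so r is not a codeword (an error is present).
Step 3: locate the error. For a single error e at position i, S_ℓ = v_i·e·α_i^ℓ, so α_err = S_1/S_0.
  S_0^{−1} = 1^{−1} = 1 (mod 11), so α_err = 10·1 = 10 ≡ 10 = α_3. Error position i = 3.
  Consistency check: S_2/S_1 = 1·10 = 10 ≡ 10 = α_err ✓ (single-error assumption holds).
Step 4: error magnitude e = S_0/v_3 = S_0·∏_{j≠3}(α_3 − α_j) = 1·7 = 7 ≡ 7 (mod 11).
Step 5: correct position 3: c_3 = r_3 − e = 5 − 7 ≡ 9 (mod 11). Hence c = [7, 10, 9, 1, 8].
  Check: interpolating c through the α_i gives m(x) = 6 + 8·x (degree < 2) with m(α_i) = c_i for every i, so c is indeed a codeword.


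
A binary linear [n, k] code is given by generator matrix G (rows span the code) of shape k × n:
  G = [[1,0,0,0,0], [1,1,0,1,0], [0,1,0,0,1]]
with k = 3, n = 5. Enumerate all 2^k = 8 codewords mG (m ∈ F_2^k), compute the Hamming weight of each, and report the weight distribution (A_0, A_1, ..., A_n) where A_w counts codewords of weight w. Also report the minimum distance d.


Weight distribution: A_0 = 1, A_1 = 1, A_2 = 3, A_3 = 3. Minimum distance d = 1.

Enumerate all 2^3 = 8 messages m ∈ F_2^3.
For each, compute codeword c = mG in F_2^5, then tally its weight.
  m = 000 → c = 00000, weight = 0.
  m = 100 → c = 10000, weight = 1.
  m = 010 → c = 11010, weight = 3.
  m = 110 → c = 01010, weight = 2.
  m = 001 → c = 01001, weight = 2.
  m = 101 → c = 11001, weight = 3.
  m = 011 → c = 10011, weight = 3.
  m = 111 → c = 00011, weight = 2.
Tally weights:
  weight 0: 1 codewords.
  weight 1: 1 codewords.
  weight 2: 3 codewords.
  weight 3: 3 codewords.
Minimum distance d = smallest w > 0 with A_w > 0 = 1.
Sanity: Σ A_w = 8 = 2^3 = 8 ✓.


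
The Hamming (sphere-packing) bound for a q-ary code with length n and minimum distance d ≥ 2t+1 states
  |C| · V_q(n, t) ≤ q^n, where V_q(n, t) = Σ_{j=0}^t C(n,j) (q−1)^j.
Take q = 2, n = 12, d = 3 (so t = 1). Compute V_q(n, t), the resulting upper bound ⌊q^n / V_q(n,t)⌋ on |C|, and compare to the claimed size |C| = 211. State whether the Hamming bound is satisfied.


V_q(n, t) = 13, q^n = 4096, Hamming bound = 315, |C| = 211 ≤ bound (satisfied).

Step 1: Compute V_q(n, t) = Σ_{j=0}^1 C(n, j) (q−1)^j.
  j = 0: C(12,0)·(1)^0 = 1·1 = 1.
  j = 1: C(12,1)·(1)^1 = 12·1 = 12.
  V_q(n, t) = 1 + 12 = 13.
Step 2: q^n = 2^12 = 4096.
Step 3: Hamming bound ⌊q^n / V_q(n,t)⌋ = ⌊4096/13⌋ = 315.
Step 4: Compare |C| = 211 to 315: satisfied.
The claimed |C| lies below the Hamming bound.


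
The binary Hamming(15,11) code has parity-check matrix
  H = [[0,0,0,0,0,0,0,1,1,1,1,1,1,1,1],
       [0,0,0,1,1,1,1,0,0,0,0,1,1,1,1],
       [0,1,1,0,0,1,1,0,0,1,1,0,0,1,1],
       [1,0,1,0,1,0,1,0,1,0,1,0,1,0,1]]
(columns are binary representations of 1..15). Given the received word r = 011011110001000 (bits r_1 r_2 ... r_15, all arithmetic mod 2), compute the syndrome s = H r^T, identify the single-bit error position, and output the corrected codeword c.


s = (0, 0, 0, 1)^T, error position = 1, corrected codeword c = 111011110001000

Compute s = H r^T mod 2 one row at a time:
  s_1 = 1 + 0 + 0 + 0 + 1 + 0 + 0 + 0 = 2 ≡ 0 (mod 2).
  s_2 = 0 + 1 + 1 + 1 + 1 + 0 + 0 + 0 = 4 ≡ 0 (mod 2).
  s_3 = 1 + 1 + 1 + 1 + 0 + 0 + 0 + 0 = 4 ≡ 0 (mod 2).
  s_4 = 0 + 1 + 1 + 1 + 0 + 0 + 0 + 0 = 3 ≡ 1 (mod 2).
s = (0, 0, 0, 1)^T — this equals column 1 of H (binary 0001), so error is at position 1.
Correct: flip bit 1 of r = 011011110001000 to get c = 111011110001000.


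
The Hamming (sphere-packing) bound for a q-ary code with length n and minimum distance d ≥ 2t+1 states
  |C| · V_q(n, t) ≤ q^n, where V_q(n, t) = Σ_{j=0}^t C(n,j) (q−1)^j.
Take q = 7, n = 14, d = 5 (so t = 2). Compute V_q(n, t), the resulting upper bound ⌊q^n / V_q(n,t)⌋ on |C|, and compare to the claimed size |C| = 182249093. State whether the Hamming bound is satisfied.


V_q(n, t) = 3361, q^n = 678223072849, Hamming bound = 201792047, |C| = 182249093 ≤ bound (satisfied).

Step 1: Compute V_q(n, t) = Σ_{j=0}^2 C(n, j) (q−1)^j.
  j = 0: C(14,0)·(6)^0 = 1·1 = 1.
  j = 1: C(14,1)·(6)^1 = 14·6 = 84.
  j = 2: C(14,2)·(6)^2 = 91·36 = 3276.
  V_q(n, t) = 1 + 84 + 3276 = 3361.
Step 2: q^n = 7^14 = 678223072849.
Step 3: Hamming bound ⌊q^n / V_q(n,t)⌋ = ⌊678223072849/3361⌋ = 201792047.
Step 4: Compare |C| = 182249093 to 201792047: satisfied.
The claimed |C| lies below the Hamming bound.


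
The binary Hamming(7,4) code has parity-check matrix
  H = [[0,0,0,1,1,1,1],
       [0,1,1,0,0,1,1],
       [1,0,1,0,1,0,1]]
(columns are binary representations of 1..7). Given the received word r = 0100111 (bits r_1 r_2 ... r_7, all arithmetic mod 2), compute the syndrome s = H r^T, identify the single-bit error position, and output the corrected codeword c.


s = (1, 1, 0)^T, error position = 6, corrected codeword c = 0100101

Compute s = H r^T mod 2 one row at a time:
  s_1 = 0 + 1 + 1 + 1 = 3 ≡ 1 (mod 2).
  s_2 = 1 + 0 + 1 + 1 = 3 ≡ 1 (mod 2).
  s_3 = 0 + 0 + 1 + 1 = 2 ≡ 0 (mod 2).
s = (1, 1, 0)^T — this equals column 6 of H (binary 110), so error is at position 6.
Correct: flip bit 6 of r = 0100111 to get c = 0100101.


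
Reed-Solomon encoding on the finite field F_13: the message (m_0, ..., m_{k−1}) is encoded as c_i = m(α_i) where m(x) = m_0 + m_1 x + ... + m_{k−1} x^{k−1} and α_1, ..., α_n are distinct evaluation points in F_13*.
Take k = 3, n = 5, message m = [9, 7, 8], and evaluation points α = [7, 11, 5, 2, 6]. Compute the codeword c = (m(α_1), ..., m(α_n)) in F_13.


c = [8, 1, 10, 3, 1]

Message polynomial: m(x) = 9 + 7·x + 8·x^2 (mod 13).
For each evaluation point α_i, compute m(α_i) mod 13:
  α_1 = 7: Horner steps 8 → 11 → 8, so m(7) = 8.
  α_2 = 11: Horner steps 8 → 4 → 1, so m(11) = 1.
  α_3 = 5: Horner steps 8 → 8 → 10, so m(5) = 10.
  α_4 = 2: Horner steps 8 → 10 → 3, so m(2) = 3.
  α_5 = 6: Horner steps 8 → 3 → 1, so m(6) = 1.
Codeword c = [8, 1, 10, 3, 1] ∈ F_13^5.


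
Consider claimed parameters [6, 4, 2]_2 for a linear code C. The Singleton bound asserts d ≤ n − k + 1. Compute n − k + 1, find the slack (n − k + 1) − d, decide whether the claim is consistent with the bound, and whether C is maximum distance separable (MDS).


Singleton RHS = n − k + 1 = 3, slack = 1, bound satisfied, not MDS.

Singleton bound: d ≤ n − k + 1.
Here n = 6, k = 4, so n − k + 1 = 3.
Given d = 2, check d ≤ 3: YES.
Slack = (n − k + 1) − d = 1.
The code is NOT MDS (slack = 1 > 0).
Description: the claimed parameters are [6, 4, 2]_2; such a code would be non-MDS.


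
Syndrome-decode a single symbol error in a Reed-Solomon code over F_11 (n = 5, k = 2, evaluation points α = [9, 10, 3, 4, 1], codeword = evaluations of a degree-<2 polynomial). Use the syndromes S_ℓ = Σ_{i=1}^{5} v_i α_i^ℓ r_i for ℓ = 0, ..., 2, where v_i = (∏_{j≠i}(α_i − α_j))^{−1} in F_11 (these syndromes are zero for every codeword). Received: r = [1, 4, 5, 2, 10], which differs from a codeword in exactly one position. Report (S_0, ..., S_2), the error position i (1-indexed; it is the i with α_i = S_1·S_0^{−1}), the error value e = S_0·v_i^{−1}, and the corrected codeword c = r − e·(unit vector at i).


S = (8, 10, 7), error at position 4, error magnitude e = 5, c = [1, 4, 5, 8, 10].

Step 1: column multipliers v_i = (∏_{j≠i}(α_i − α_j))^{−1} mod 11.
  i = 1 (α = 9): (9−10)(9−3)(9−4)(9−1) = (−1)·6·5·8 = −240 ≡ 2, so v_1 = 2^{−1} = 6 (mod 11).
  i = 2 (α = 10): (10−9)(10−3)(10−4)(10−1) = 1·7·6·9 = 378 ≡ 4, so v_2 = 4^{−1} = 3 (mod 11).
  i = 3 (α = 3): (3−9)(3−10)(3−4)(3−1) = (−6)·(−7)·(−1)·2 = −84 ≡ 4, so v_3 = 4^{−1} = 3 (mod 11).
  i = 4 (α = 4): (4−9)(4−10)(4−3)(4−1) = (−5)·(−6)·1·3 = 90 ≡ 2, so v_4 = 2^{−1} = 6 (mod 11).
  i = 5 (α = 1): (1−9)(1−10)(1−3)(1−4) = (−8)·(−9)·(−2)·(−3) = 432 ≡ 3, so v_5 = 3^{−1} = 4 (mod 11).
  v = [6, 3, 3, 6, 4].
Step 2: syndromes of r = [1, 4, 5, 2, 10] (all sums mod 11).
  S_0 = Σ v_i r_i = 6·1 + 3·4 + 3·5 + 6·2 + 4·10 = 85 ≡ 8.
  S_1 = Σ v_i α_i r_i = 6·9·1 + 3·10·4 + 3·3·5 + 6·4·2 + 4·1·10 = 307 ≡ 10.
  α_i^2 mod 11 = [4, 1, 9, 5, 1].
  S_2 = Σ v_i α_i^2 r_i = 6·4·1 + 3·1·4 + 3·9·5 + 6·5·2 + 4·1·10 = 271 ≡ 7.
  S = (8, 10, 7) ≠ 0, so r is not a codeword (an error is present).
Step 3: locate the error. For a single error e at position i, S_ℓ = v_i·e·α_i^ℓ, so α_err = S_1/S_0.
  S_0^{−1} = 8^{−1} = 7 (mod 11), so α_err = 10·7 = 70 ≡ 4 = α_4. Error position i = 4.
  Consistency check: S_2/S_1 = 7·10 = 70 ≡ 4 = α_err ✓ (single-error assumption holds).
Step 4: error magnitude e = S_0/v_4 = S_0·∏_{j≠4}(α_4 − α_j) = 8·2 = 16 ≡ 5 (mod 11).
Step 5: correct position 4: c_4 = r_4 − e = 2 − 5 ≡ 8 (mod 11). Hence c = [1, 4, 5, 8, 10].
  Check: interpolating c through the α_i gives m(x) = 7 + 3·x (degree < 2) with m(α_i) = c_i for every i, so c is indeed a codeword.


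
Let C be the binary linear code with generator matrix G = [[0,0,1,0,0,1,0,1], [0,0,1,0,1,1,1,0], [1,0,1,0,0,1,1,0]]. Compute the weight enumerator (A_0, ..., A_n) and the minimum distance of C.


Weight distribution: A_0 = 1, A_2 = 1, A_3 = 3, A_4 = 2, A_5 = 1. Minimum distance d = 2.

Enumerate all 2^3 = 8 messages m ∈ F_2^3.
For each, compute codeword c = mG in F_2^8, then tally its weight.
  m = 000 → c = 00000000, weight = 0.
  m = 100 → c = 00100101, weight = 3.
  m = 010 → c = 00101110, weight = 4.
  m = 110 → c = 00001011, weight = 3.
  m = 001 → c = 10100110, weight = 4.
  m = 101 → c = 10000011, weight = 3.
  m = 011 → c = 10001000, weight = 2.
  m = 111 → c = 10101101, weight = 5.
Tally weights:
  weight 0: 1 codewords.
  weight 2: 1 codewords.
  weight 3: 3 codewords.
  weight 4: 2 codewords.
  weight 5: 1 codewords.
Minimum distance d = smallest w > 0 with A_w > 0 = 2.
Sanity: Σ A_w = 8 = 2^3 = 8 ✓.


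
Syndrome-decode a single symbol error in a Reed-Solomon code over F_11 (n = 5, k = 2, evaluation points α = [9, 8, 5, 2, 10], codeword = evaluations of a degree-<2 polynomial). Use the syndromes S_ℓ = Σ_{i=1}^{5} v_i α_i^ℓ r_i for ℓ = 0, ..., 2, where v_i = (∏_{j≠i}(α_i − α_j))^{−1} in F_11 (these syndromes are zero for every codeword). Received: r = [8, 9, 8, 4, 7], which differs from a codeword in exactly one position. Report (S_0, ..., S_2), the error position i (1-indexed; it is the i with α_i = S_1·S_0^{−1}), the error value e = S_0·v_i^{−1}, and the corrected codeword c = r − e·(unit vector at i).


S = (1, 5, 3), error at position 3, error magnitude e = 7, c = [8, 9, 1, 4, 7].

Step 1: column multipliers v_i = (∏_{j≠i}(α_i − α_j))^{−1} mod 11.
  i = 1 (α = 9): (9−8)(9−5)(9−2)(9−10) = 1·4·7·(−1) = −28 ≡ 5, so v_1 = 5^{−1} = 9 (mod 11).
  i = 2 (α = 8): (8−9)(8−5)(8−2)(8−10) = (−1)·3·6·(−2) = 36 ≡ 3, so v_2 = 3^{−1} = 4 (mod 11).
  i = 3 (α = 5): (5−9)(5−8)(5−2)(5−10) = (−4)·(−3)·3·(−5) = −180 ≡ 7, so v_3 = 7^{−1} = 8 (mod 11).
  i = 4 (α = 2): (2−9)(2−8)(2−5)(2−10) = (−7)·(−6)·(−3)·(−8) = 1008 ≡ 7, so v_4 = 7^{−1} = 8 (mod 11).
  i = 5 (α = 10): (10−9)(10−8)(10−5)(10−2) = 1·2·5·8 = 80 ≡ 3, so v_5 = 3^{−1} = 4 (mod 11).
  v = [9, 4, 8, 8, 4].
Step 2: syndromes of r = [8, 9, 8, 4, 7] (all sums mod 11).
  S_0 = Σ v_i r_i = 9·8 + 4·9 + 8·8 + 8·4 + 4·7 = 232 ≡ 1.
  S_1 = Σ v_i α_i r_i = 9·9·8 + 4·8·9 + 8·5·8 + 8·2·4 + 4·10·7 = 1600 ≡ 5.
  α_i^2 mod 11 = [4, 9, 3, 4, 1].
  S_2 = Σ v_i α_i^2 r_i = 9·4·8 + 4·9·9 + 8·3·8 + 8·4·4 + 4·1·7 = 960 ≡ 3.
  S = (1, 5, 3) ≠ 0, so r is not a codeword (an error is present).
Step 3: locate the error. For a single error e at position i, S_ℓ = v_i·e·α_i^ℓ, so α_err = S_1/S_0.
  S_0^{−1} = 1^{−1} = 1 (mod 11), so α_err = 5·1 = 5 ≡ 5 = α_3. Error position i = 3.
  Consistency check: S_2/S_1 = 3·9 = 27 ≡ 5 = α_err ✓ (single-error assumption holds).
Step 4: error magnitude e = S_0/v_3 = S_0·∏_{j≠3}(α_3 − α_j) = 1·7 = 7 ≡ 7 (mod 11).
Step 5: correct position 3: c_3 = r_3 − e = 8 − 7 ≡ 1 (mod 11). Hence c = [8, 9, 1, 4, 7].
  Check: interpolating c through the α_i gives m(x) = 6 + 10·x (degree < 2) with m(α_i) = c_i for every i, so c is indeed a codeword.


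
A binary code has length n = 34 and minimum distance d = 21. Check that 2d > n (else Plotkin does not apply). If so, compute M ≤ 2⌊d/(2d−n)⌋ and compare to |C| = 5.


Plotkin bound M ≤ 4; given |C| = 5 > bound (violated).

Check applicability: 2d = 42, n = 34.
2d − n = 8 > 0, so Plotkin applies.
Compute d/(2d−n) = 21/8 ≈ 2.6250.
⌊d/(2d−n)⌋ = 2.
Plotkin bound: M ≤ 2·2 = 4.
Given |C| = 5, check: VIOLATED.
This |C| is above the Plotkin bound, so no binary code with n = 34, d = 21 and 5 codewords exists.


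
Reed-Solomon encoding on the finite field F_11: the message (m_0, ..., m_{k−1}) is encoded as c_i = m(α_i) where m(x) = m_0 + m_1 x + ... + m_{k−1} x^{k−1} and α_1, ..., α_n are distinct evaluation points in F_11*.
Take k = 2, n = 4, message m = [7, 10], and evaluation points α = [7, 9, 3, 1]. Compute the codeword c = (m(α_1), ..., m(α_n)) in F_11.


c = [0, 9, 4, 6]

Message polynomial: m(x) = 7 + 10·x (mod 11).
For each evaluation point α_i, compute m(α_i) mod 11:
  α_1 = 7: Horner steps 10 → 0, so m(7) = 0.
  α_2 = 9: Horner steps 10 → 9, so m(9) = 9.
  α_3 = 3: Horner steps 10 → 4, so m(3) = 4.
  α_4 = 1: Horner steps 10 → 6, so m(1) = 6.
Codeword c = [0, 9, 4, 6] ∈ F_11^4.


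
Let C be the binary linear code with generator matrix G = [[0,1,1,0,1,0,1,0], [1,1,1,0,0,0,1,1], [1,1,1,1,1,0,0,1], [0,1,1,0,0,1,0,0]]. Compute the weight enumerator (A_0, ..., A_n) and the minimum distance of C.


Weight distribution: A_0 = 1, A_2 = 1, A_3 = 5, A_4 = 3, A_5 = 2, A_6 = 3, A_7 = 1. Minimum distance d = 2.

Enumerate all 2^4 = 16 messages m ∈ F_2^4.
For each, compute codeword c = mG in F_2^8, then tally its weight.
  m = 0000 → c = 00000000, weight = 0.
  m = 1000 → c = 01101010, weight = 4.
  m = 0100 → c = 11100011, weight = 5.
  m = 1100 → c = 10001001, weight = 3.
  m = 0010 → c = 11111001, weight = 6.
  m = 1010 → c = 10010011, weight = 4.
  m = 0110 → c = 00011010, weight = 3.
  m = 1110 → c = 01110000, weight = 3.
  m = 0001 → c = 01100100, weight = 3.
  m = 1001 → c = 00001110, weight = 3.
  m = 0101 → c = 10000111, weight = 4.
  m = 1101 → c = 11101101, weight = 6.
  m = 0011 → c = 10011101, weight = 5.
  m = 1011 → c = 11110111, weight = 7.
  m = 0111 → c = 01111110, weight = 6.
  m = 1111 → c = 00010100, weight = 2.
Tally weights:
  weight 0: 1 codewords.
  weight 2: 1 codewords.
  weight 3: 5 codewords.
  weight 4: 3 codewords.
  weight 5: 2 codewords.
  weight 6: 3 codewords.
  weight 7: 1 codewords.
Minimum distance d = smallest w > 0 with A_w > 0 = 2.
Sanity: Σ A_w = 16 = 2^4 = 16 ✓.


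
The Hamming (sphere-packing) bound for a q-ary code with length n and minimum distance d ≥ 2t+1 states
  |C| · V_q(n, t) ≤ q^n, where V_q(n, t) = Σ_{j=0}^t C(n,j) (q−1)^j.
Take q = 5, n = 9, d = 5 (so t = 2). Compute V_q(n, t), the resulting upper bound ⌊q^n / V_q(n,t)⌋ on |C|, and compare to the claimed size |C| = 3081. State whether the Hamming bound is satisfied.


V_q(n, t) = 613, q^n = 1953125, Hamming bound = 3186, |C| = 3081 ≤ bound (satisfied).

Step 1: Compute V_q(n, t) = Σ_{j=0}^2 C(n, j) (q−1)^j.
  j = 0: C(9,0)·(4)^0 = 1·1 = 1.
  j = 1: C(9,1)·(4)^1 = 9·4 = 36.
  j = 2: C(9,2)·(4)^2 = 36·16 = 576.
  V_q(n, t) = 1 + 36 + 576 = 613.
Step 2: q^n = 5^9 = 1953125.
Step 3: Hamming bound ⌊q^n / V_q(n,t)⌋ = ⌊1953125/613⌋ = 3186.
Step 4: Compare |C| = 3081 to 3186: satisfied.
The claimed |C| lies below the Hamming bound.


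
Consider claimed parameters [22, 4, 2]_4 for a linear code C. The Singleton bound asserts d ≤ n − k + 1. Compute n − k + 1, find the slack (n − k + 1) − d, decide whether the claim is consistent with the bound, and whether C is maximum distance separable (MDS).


Singleton RHS = n − k + 1 = 19, slack = 17, bound satisfied, not MDS.

Singleton bound: d ≤ n − k + 1.
Here n = 22, k = 4, so n − k + 1 = 19.
Given d = 2, check d ≤ 19: YES.
Slack = (n − k + 1) − d = 17.
The code is NOT MDS (slack = 17 > 0).
Description: the claimed parameters are [22, 4, 2]_4; such a code would be non-MDS.


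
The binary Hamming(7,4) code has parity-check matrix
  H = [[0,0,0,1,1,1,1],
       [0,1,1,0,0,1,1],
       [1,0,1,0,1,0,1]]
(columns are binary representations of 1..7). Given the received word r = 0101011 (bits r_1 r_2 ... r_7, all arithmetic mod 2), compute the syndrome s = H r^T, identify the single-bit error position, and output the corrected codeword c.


s = (1, 1, 1)^T, error position = 7, corrected codeword c = 0101010

Compute s = H r^T mod 2 one row at a time:
  s_1 = 1 + 0 + 1 + 1 = 3 ≡ 1 (mod 2).
  s_2 = 1 + 0 + 1 + 1 = 3 ≡ 1 (mod 2).
  s_3 = 0 + 0 + 0 + 1 = 1 ≡ 1 (mod 2).
s = (1, 1, 1)^T — this equals column 7 of H (binary 111), so error is at position 7.
Correct: flip bit 7 of r = 0101011 to get c = 0101010.


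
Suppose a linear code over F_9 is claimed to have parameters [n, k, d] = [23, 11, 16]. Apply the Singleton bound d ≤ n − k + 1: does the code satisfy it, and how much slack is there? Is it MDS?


Singleton RHS = n − k + 1 = 13, slack = -3, bound violated (no such code; not MDS).

Singleton bound: d ≤ n − k + 1.
Here n = 23, k = 11, so n − k + 1 = 13.
Given d = 16, check d ≤ 13: NO.
Slack = (n − k + 1) − d = -3.
The slack is negative: d = 16 exceeds n − k + 1 = 13 by 3, so the Singleton bound is violated and no linear [23, 11, 16]_9 code can exist. In particular it is not MDS (MDS requires d = n − k + 1 exactly).
Description: the claimed parameters are [23, 11, 16]_9; such a code would be impossible (violates the Singleton bound).


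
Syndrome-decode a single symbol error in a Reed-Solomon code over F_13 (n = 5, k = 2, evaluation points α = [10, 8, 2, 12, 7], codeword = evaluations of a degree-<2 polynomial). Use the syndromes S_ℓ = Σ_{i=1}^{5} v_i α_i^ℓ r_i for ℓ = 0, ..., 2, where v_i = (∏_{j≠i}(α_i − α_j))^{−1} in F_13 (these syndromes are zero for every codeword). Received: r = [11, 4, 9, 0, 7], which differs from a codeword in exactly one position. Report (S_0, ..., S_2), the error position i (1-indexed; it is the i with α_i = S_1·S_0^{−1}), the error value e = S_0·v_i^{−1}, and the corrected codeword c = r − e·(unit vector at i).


S = (6, 7, 6), error at position 4, error magnitude e = 8, c = [11, 4, 9, 5, 7].

Step 1: column multipliers v_i = (∏_{j≠i}(α_i − α_j))^{−1} mod 13.
  i = 1 (α = 10): (10−8)(10−2)(10−12)(10−7) = 2·8·(−2)·3 = −96 ≡ 8, so v_1 = 8^{−1} = 5 (mod 13).
  i = 2 (α = 8): (8−10)(8−2)(8−12)(8−7) = (−2)·6·(−4)·1 = 48 ≡ 9, so v_2 = 9^{−1} = 3 (mod 13).
  i = 3 (α = 2): (2−10)(2−8)(2−12)(2−7) = (−8)·(−6)·(−10)·(−5) = 2400 ≡ 8, so v_3 = 8^{−1} = 5 (mod 13).
  i = 4 (α = 12): (12−10)(12−8)(12−2)(12−7) = 2·4·10·5 = 400 ≡ 10, so v_4 = 10^{−1} = 4 (mod 13).
  i = 5 (α = 7): (7−10)(7−8)(7−2)(7−12) = (−3)·(−1)·5·(−5) = −75 ≡ 3, so v_5 = 3^{−1} = 9 (mod 13).
  v = [5, 3, 5, 4, 9].
Step 2: syndromes of r = [11, 4, 9, 0, 7] (all sums mod 13).
  S_0 = Σ v_i r_i = 5·11 + 3·4 + 5·9 + 4·0 + 9·7 = 175 ≡ 6.
  S_1 = Σ v_i α_i r_i = 5·10·11 + 3·8·4 + 5·2·9 + 4·12·0 + 9·7·7 = 1177 ≡ 7.
  α_i^2 mod 13 = [9, 12, 4, 1, 10].
  S_2 = Σ v_i α_i^2 r_i = 5·9·11 + 3·12·4 + 5·4·9 + 4·1·0 + 9·10·7 = 1449 ≡ 6.
  S = (6, 7, 6) ≠ 0, so r is not a codeword (an error is present).
Step 3: locate the error. For a single error e at position i, S_ℓ = v_i·e·α_i^ℓ, so α_err = S_1/S_0.
  S_0^{−1} = 6^{−1} = 11 (mod 13), so α_err = 7·11 = 77 ≡ 12 = α_4. Error position i = 4.
  Consistency check: S_2/S_1 = 6·2 = 12 ≡ 12 = α_err ✓ (single-error assumption holds).
Step 4: error magnitude e = S_0/v_4 = S_0·∏_{j≠4}(α_4 − α_j) = 6·10 = 60 ≡ 8 (mod 13).
Step 5: correct position 4: c_4 = r_4 − e = 0 − 8 ≡ 5 (mod 13). Hence c = [11, 4, 9, 5, 7].
  Check: interpolating c through the α_i gives m(x) = 2 + 10·x (degree < 2) with m(α_i) = c_i for every i, so c is indeed a codeword.


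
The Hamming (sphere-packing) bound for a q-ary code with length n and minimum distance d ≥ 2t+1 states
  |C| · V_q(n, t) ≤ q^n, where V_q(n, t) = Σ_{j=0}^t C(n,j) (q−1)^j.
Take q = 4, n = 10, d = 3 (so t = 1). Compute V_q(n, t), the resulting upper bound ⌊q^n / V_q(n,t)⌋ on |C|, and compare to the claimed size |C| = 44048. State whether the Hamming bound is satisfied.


V_q(n, t) = 31, q^n = 1048576, Hamming bound = 33825, |C| = 44048 > bound (violated).

Step 1: Compute V_q(n, t) = Σ_{j=0}^1 C(n, j) (q−1)^j.
  j = 0: C(10,0)·(3)^0 = 1·1 = 1.
  j = 1: C(10,1)·(3)^1 = 10·3 = 30.
  V_q(n, t) = 1 + 30 = 31.
Step 2: q^n = 4^10 = 1048576.
Step 3: Hamming bound ⌊q^n / V_q(n,t)⌋ = ⌊1048576/31⌋ = 33825.
Step 4: Compare |C| = 44048 to 33825: violated.
The claimed |C| lies above the Hamming bound, so no 4-ary code of length 10 with d ≥ 3 can have 44048 codewords.


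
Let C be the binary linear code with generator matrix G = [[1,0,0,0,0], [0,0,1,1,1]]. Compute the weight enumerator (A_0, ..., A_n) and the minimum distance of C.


Weight distribution: A_0 = 1, A_1 = 1, A_3 = 1, A_4 = 1. Minimum distance d = 1.

Enumerate all 2^2 = 4 messages m ∈ F_2^2.
For each, compute codeword c = mG in F_2^5, then tally its weight.
  m = 00 → c = 00000, weight = 0.
  m = 10 → c = 10000, weight = 1.
  m = 01 → c = 00111, weight = 3.
  m = 11 → c = 10111, weight = 4.
Tally weights:
  weight 0: 1 codewords.
  weight 1: 1 codewords.
  weight 3: 1 codewords.
  weight 4: 1 codewords.
Minimum distance d = smallest w > 0 with A_w > 0 = 1.
Sanity: Σ A_w = 4 = 2^2 = 4 ✓.


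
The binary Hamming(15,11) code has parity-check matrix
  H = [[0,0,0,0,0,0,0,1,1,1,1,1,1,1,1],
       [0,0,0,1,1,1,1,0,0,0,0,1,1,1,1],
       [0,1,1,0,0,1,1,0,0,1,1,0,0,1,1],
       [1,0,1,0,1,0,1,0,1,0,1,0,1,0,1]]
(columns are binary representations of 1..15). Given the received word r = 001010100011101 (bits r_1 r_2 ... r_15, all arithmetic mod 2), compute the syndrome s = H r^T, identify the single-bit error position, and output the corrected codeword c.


s = (0, 1, 0, 0)^T, error position = 4, corrected codeword c = 001110100011101

Compute s = H r^T mod 2 one row at a time:
  s_1 = 0 + 0 + 0 + 1 + 1 + 1 + 0 + 1 = 4 ≡ 0 (mod 2).
  s_2 = 0 + 1 + 0 + 1 + 1 + 1 + 0 + 1 = 5 ≡ 1 (mod 2).
  s_3 = 0 + 1 + 0 + 1 + 0 + 1 + 0 + 1 = 4 ≡ 0 (mod 2).
  s_4 = 0 + 1 + 1 + 1 + 0 + 1 + 1 + 1 = 6 ≡ 0 (mod 2).
s = (0, 1, 0, 0)^T — this equals column 4 of H (binary 0100), so error is at position 4.
Correct: flip bit 4 of r = 001010100011101 to get c = 001110100011101.


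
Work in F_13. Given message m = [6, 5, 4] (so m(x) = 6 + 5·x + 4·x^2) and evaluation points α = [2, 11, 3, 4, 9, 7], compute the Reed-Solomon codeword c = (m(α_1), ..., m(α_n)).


c = [6, 12, 5, 12, 11, 3]

Message polynomial: m(x) = 6 + 5·x + 4·x^2 (mod 13).
For each evaluation point α_i, compute m(α_i) mod 13:
  α_1 = 2: Horner steps 4 → 0 → 6, so m(2) = 6.
  α_2 = 11: Horner steps 4 → 10 → 12, so m(11) = 12.
  α_3 = 3: Horner steps 4 → 4 → 5, so m(3) = 5.
  α_4 = 4: Horner steps 4 → 8 → 12, so m(4) = 12.
  α_5 = 9: Horner steps 4 → 2 → 11, so m(9) = 11.
  α_6 = 7: Horner steps 4 → 7 → 3, so m(7) = 3.
Codeword c = [6, 12, 5, 12, 11, 3] ∈ F_13^6.


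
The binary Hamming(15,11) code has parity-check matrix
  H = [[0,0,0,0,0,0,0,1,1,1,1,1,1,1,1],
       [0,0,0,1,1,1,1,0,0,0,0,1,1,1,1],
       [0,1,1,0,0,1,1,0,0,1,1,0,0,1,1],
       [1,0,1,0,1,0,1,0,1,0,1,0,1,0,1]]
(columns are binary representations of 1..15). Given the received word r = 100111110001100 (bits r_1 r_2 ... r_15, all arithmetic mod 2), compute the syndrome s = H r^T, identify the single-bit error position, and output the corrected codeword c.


s = (1, 0, 0, 0)^T, error position = 8, corrected codeword c = 100111100001100

Compute s = H r^T mod 2 one row at a time:
  s_1 = 1 + 0 + 0 + 0 + 1 + 1 + 0 + 0 = 3 ≡ 1 (mod 2).
  s_2 = 1 + 1 + 1 + 1 + 1 + 1 + 0 + 0 = 6 ≡ 0 (mod 2).
  s_3 = 0 + 0 + 1 + 1 + 0 + 0 + 0 + 0 = 2 ≡ 0 (mod 2).
  s_4 = 1 + 0 + 1 + 1 + 0 + 0 + 1 + 0 = 4 ≡ 0 (mod 2).
s = (1, 0, 0, 0)^T — this equals column 8 of H (binary 1000), so error is at position 8.
Correct: flip bit 8 of r = 100111110001100 to get c = 100111100001100.


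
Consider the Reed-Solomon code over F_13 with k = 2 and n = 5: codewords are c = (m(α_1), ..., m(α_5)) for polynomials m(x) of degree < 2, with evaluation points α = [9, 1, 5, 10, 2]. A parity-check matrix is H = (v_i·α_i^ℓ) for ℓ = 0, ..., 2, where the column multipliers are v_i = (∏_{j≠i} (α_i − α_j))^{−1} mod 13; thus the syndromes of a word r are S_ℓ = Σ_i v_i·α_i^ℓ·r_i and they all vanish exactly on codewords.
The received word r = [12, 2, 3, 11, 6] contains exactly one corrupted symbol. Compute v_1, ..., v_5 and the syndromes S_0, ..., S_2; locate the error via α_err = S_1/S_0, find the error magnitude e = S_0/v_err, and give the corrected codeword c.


S = (4, 4, 4), error at position 2, error magnitude e = 8, c = [12, 7, 3, 11, 6].

Step 1: column multipliers v_i = (∏_{j≠i}(α_i − α_j))^{−1} mod 13.
  i = 1 (α = 9): (9−1)(9−5)(9−10)(9−2) = 8·4·(−1)·7 = −224 ≡ 10, so v_1 = 10^{−1} = 4 (mod 13).
  i = 2 (α = 1): (1−9)(1−5)(1−10)(1−2) = (−8)·(−4)·(−9)·(−1) = 288 ≡ 2, so v_2 = 2^{−1} = 7 (mod 13).
  i = 3 (α = 5): (5−9)(5−1)(5−10)(5−2) = (−4)·4·(−5)·3 = 240 ≡ 6, so v_3 = 6^{−1} = 11 (mod 13).
  i = 4 (α = 10): (10−9)(10−1)(10−5)(10−2) = 1·9·5·8 = 360 ≡ 9, so v_4 = 9^{−1} = 3 (mod 13).
  i = 5 (α = 2): (2−9)(2−1)(2−5)(2−10) = (−7)·1·(−3)·(−8) = −168 ≡ 1, so v_5 = 1^{−1} = 1 (mod 13).
  v = [4, 7, 11, 3, 1].
Step 2: syndromes of r = [12, 2, 3, 11, 6] (all sums mod 13).
  S_0 = Σ v_i r_i = 4·12 + 7·2 + 11·3 + 3·11 + 1·6 = 134 ≡ 4.
  S_1 = Σ v_i α_i r_i = 4·9·12 + 7·1·2 + 11·5·3 + 3·10·11 + 1·2·6 = 953 ≡ 4.
  α_i^2 mod 13 = [3, 1, 12, 9, 4].
  S_2 = Σ v_i α_i^2 r_i = 4·3·12 + 7·1·2 + 11·12·3 + 3·9·11 + 1·4·6 = 875 ≡ 4.
  S = (4, 4, 4) ≠ 0, so r is not a codeword (an error is present).
Step 3: locate the error. For a single error e at position i, S_ℓ = v_i·e·α_i^ℓ, so α_err = S_1/S_0.
  S_0^{−1} = 4^{−1} = 10 (mod 13), so α_err = 4·10 = 40 ≡ 1 = α_2. Error position i = 2.
  Consistency check: S_2/S_1 = 4·10 = 40 ≡ 1 = α_err ✓ (single-error assumption holds).
Step 4: error magnitude e = S_0/v_2 = S_0·∏_{j≠2}(α_2 − α_j) = 4·2 = 8 ≡ 8 (mod 13).
Step 5: correct position 2: c_2 = r_2 − e = 2 − 8 ≡ 7 (mod 13). Hence c = [12, 7, 3, 11, 6].
  Check: interpolating c through the α_i gives m(x) = 8 + 12·x (degree < 2) with m(α_i) = c_i for every i, so c is indeed a codeword.
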